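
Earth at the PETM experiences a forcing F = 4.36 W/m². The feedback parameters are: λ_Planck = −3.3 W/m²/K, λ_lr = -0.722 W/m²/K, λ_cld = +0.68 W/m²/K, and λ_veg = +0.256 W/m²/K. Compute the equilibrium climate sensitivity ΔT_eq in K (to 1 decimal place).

Net feedback parameter λ = (−3.3) + (-0.722) + (+0.68) + (+0.256) = -3.086 W/m²/K.
ΔT = −F/λ = −4.36/(-3.086) = 1.4 K.

1.4 K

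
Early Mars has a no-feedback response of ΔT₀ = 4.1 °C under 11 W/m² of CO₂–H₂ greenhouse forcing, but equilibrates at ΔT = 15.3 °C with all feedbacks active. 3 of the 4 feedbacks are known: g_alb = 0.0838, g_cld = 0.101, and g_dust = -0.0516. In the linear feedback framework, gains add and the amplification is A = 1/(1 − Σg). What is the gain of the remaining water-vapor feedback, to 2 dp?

Amplification A = ΔT/ΔT₀ = 15.3/4.1 = 3.732.
Total gain g = 1 − 1/A = 1 − 1/3.732 = 0.732.
Known gains sum to 0.0838 + 0.101 − 0.0516 = 0.1332.
g_wv = 0.732 − 0.1332 = 0.60.

0.60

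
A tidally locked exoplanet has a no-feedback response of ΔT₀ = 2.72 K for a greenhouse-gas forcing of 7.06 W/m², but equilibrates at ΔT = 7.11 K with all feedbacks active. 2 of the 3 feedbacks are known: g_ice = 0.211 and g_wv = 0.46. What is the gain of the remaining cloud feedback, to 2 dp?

Amplification A = ΔT/ΔT₀ = 7.11/2.72 = 2.614.
Total gain g = 1 − 1/A = 1 − 1/2.614 = 0.6174.
Known gains sum to 0.211 + 0.46 = 0.671.
g_cld = 0.6174 − 0.671 = -0.05.

-0.05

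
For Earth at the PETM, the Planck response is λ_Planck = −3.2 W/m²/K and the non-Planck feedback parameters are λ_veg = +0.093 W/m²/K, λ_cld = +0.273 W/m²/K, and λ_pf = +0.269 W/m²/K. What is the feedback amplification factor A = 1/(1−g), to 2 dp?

Convert to gains: g_veg = 0.093/3.2 = 0.02906; g_cld = 0.273/3.2 = 0.08531; g_pf = 0.269/3.2 = 0.08406.
Total gain g = 0.19843.
A = 1/(1 − 0.19843) = 1.25.

1.25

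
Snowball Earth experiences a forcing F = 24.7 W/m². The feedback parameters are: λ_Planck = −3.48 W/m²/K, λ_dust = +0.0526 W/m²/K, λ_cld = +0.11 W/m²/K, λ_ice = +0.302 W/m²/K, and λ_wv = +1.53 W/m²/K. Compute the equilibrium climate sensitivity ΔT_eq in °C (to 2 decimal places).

16.63 °C

Net feedback parameter λ = (−3.48) + (+0.0526) + (+0.11) + (+0.302) + (+1.53) = -1.4854 W/m²/K.
ΔT = −F/λ = −24.7/(-1.4854) = 16.63 °C.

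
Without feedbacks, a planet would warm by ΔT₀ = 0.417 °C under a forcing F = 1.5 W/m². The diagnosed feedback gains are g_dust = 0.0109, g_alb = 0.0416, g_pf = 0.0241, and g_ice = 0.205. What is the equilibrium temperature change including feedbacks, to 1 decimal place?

0.6 °C

Total gain g = 0.0109 + 0.0416 + 0.0241 + 0.205 = 0.2816.
Amplification A = 1/(1 − 0.2816) = 1.392.
ΔT = 0.417 × 1.392 = 0.6 °C.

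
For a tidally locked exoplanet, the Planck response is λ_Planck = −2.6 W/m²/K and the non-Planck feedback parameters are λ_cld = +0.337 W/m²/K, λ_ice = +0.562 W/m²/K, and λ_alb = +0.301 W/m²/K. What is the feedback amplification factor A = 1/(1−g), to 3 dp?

Convert to gains: g_cld = 0.337/2.6 = 0.1296; g_ice = 0.562/2.6 = 0.2162; g_alb = 0.301/2.6 = 0.1158.
Total gain g = 0.4616.
A = 1/(1 − 0.4616) = 1.857.

1.857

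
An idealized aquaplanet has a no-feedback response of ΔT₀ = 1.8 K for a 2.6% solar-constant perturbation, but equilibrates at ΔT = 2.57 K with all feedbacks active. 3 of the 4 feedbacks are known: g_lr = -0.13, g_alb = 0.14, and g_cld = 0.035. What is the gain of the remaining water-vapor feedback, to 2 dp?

0.25

Amplification A = ΔT/ΔT₀ = 2.57/1.8 = 1.428.
Total gain g = 1 − 1/A = 1 − 1/1.428 = 0.2997.
Known gains sum to -0.13 + 0.14 + 0.035 = 0.045.
g_wv = 0.2997 − 0.045 = 0.25.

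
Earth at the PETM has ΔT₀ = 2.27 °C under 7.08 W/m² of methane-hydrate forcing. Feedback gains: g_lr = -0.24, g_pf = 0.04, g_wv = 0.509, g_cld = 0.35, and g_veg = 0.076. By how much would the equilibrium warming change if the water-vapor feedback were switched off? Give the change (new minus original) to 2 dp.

Original: g = 0.735, ΔT = 2.27/(1−0.735) = 8.5660 °C.
Without water-vapor: g' = 0.226, ΔT' = 2.27/(1−0.226) = 2.9328 °C.
Change = 2.9328 − 8.5660 = -5.63 °C.

-5.63 °C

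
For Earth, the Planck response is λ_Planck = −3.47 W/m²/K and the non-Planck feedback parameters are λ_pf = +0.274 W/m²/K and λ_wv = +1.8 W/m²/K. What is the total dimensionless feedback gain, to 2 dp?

Convert to gains: g_pf = 0.274/3.47 = 0.07896; g_wv = 1.8/3.47 = 0.5187.
Total gain g = 0.59766.

0.60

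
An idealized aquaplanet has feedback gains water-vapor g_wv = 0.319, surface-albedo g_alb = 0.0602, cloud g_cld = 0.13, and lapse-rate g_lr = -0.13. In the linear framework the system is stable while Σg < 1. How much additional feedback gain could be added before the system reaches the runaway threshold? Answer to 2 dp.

Current total gain = 0.319 + 0.0602 + 0.13 − 0.13 = 0.3792.
Margin to runaway = 1 − 0.3792 = 0.62.

0.62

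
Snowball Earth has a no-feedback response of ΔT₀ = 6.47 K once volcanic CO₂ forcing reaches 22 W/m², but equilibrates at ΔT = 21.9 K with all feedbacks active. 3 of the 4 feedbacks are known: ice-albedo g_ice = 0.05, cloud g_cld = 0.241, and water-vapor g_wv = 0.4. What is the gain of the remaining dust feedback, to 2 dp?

0.01

Amplification A = ΔT/ΔT₀ = 21.9/6.47 = 3.385.
Total gain g = 1 − 1/A = 1 − 1/3.385 = 0.7046.
Known gains sum to 0.05 + 0.241 + 0.4 = 0.691.
g_dust = 0.7046 − 0.691 = 0.01.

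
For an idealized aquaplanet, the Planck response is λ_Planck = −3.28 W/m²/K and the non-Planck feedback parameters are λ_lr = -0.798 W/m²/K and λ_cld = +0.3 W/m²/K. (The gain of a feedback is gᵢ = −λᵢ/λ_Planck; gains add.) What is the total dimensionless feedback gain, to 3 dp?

Convert to gains: g_lr = -0.798/3.28 = -0.2433; g_cld = 0.3/3.28 = 0.09146.
Total gain g = -0.15184.

-0.152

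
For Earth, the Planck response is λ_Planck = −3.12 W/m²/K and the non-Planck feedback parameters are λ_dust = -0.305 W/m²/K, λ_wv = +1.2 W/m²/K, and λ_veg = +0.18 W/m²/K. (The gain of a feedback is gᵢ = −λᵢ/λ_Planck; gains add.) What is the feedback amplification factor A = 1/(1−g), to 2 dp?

Convert to gains: g_dust = -0.305/3.12 = -0.09776; g_wv = 1.2/3.12 = 0.3846; g_veg = 0.18/3.12 = 0.05769.
Total gain g = 0.34453.
A = 1/(1 − 0.34453) = 1.53.

1.53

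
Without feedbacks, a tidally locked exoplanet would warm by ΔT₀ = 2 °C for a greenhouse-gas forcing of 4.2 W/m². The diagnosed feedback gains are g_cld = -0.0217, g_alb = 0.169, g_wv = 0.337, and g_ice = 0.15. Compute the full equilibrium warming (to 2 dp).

Total gain g = -0.0217 + 0.169 + 0.337 + 0.15 = 0.6343.
Amplification A = 1/(1 − 0.6343) = 2.734.
ΔT = 2 × 2.734 = 5.47 °C.

5.47 °C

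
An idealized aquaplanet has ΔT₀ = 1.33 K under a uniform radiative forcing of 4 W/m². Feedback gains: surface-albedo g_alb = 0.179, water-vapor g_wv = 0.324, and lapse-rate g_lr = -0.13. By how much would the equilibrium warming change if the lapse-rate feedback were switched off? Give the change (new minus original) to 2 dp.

Original: g = 0.373, ΔT = 1.33/(1−0.373) = 2.1212 K.
Without lapse-rate: g' = 0.503, ΔT' = 1.33/(1−0.503) = 2.6761 K.
Change = 2.6761 − 2.1212 = 0.55 K.

0.55 K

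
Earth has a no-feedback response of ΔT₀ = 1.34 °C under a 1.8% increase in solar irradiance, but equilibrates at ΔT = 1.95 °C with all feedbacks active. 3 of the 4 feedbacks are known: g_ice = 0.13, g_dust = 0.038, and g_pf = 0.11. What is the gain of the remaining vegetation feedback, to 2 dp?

Amplification A = ΔT/ΔT₀ = 1.95/1.34 = 1.455.
Total gain g = 1 − 1/A = 1 − 1/1.455 = 0.3127.
Known gains sum to 0.13 + 0.038 + 0.11 = 0.278.
g_veg = 0.3127 − 0.278 = 0.03.

0.03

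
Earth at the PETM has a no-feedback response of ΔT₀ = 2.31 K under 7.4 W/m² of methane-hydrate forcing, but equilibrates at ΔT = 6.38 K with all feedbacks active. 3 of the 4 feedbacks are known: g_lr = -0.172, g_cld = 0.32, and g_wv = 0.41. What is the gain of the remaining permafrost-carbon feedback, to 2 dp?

Amplification A = ΔT/ΔT₀ = 6.38/2.31 = 2.762.
Total gain g = 1 − 1/A = 1 − 1/2.762 = 0.6379.
Known gains sum to -0.172 + 0.32 + 0.41 = 0.558.
g_pf = 0.6379 − 0.558 = 0.08.

0.08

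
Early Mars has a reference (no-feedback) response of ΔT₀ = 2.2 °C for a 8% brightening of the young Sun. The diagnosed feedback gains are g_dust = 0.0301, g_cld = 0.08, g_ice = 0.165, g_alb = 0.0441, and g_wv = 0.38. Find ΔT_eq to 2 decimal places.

Total gain g = 0.0301 + 0.08 + 0.165 + 0.0441 + 0.38 = 0.6992.
Amplification A = 1/(1 − 0.6992) = 3.324.
ΔT = 2.2 × 3.324 = 7.31 °C.

7.31 °C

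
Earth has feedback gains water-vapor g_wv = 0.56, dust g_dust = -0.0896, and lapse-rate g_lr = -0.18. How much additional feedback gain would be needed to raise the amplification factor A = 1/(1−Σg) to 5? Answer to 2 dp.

Current total gain = 0.2904.
Target gain for A = 5: g* = 1 − 1/5 = 0.8.
Additional gain needed = 0.8 − 0.2904 = 0.51.

0.51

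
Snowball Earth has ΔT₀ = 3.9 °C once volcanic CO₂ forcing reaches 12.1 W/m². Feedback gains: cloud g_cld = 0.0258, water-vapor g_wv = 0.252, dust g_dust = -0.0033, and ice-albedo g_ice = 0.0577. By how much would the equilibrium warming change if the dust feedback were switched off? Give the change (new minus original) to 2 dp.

Original: g = 0.3322, ΔT = 3.9/(1−0.3322) = 5.8401 °C.
Without dust: g' = 0.3355, ΔT' = 3.9/(1−0.3355) = 5.8691 °C.
Change = 5.8691 − 5.8401 = 0.03 °C.

0.03 °C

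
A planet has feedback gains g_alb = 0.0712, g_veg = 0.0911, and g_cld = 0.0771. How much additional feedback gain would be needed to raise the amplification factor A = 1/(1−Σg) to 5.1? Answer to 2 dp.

Current total gain = 0.2394.
Target gain for A = 5.1: g* = 1 − 1/5.1 = 0.8039.
Additional gain needed = 0.8039 − 0.2394 = 0.56.

0.56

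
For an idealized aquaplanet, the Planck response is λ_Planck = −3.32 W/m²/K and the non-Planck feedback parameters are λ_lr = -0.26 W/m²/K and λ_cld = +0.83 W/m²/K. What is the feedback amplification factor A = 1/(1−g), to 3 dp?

Convert to gains: g_lr = -0.26/3.32 = -0.07831; g_cld = 0.83/3.32 = 0.25.
Total gain g = 0.17169.
A = 1/(1 − 0.17169) = 1.207.

1.207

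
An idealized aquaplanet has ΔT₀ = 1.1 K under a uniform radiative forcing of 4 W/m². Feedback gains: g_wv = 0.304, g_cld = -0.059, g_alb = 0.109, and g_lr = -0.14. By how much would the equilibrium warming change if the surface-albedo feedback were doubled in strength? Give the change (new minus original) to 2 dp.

Original: g = 0.214, ΔT = 1.1/(1−0.214) = 1.3995 K.
With doubled surface-albedo: g' = 0.323, ΔT' = 1.1/(1−0.323) = 1.6248 K.
Change = 1.6248 − 1.3995 = 0.23 K.

0.23 K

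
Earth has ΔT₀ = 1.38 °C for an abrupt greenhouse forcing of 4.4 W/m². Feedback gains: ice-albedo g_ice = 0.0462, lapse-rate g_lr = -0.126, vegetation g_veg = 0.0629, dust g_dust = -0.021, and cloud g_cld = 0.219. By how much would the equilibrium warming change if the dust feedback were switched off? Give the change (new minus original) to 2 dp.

0.04 °C

Original: g = 0.1811, ΔT = 1.38/(1−0.1811) = 1.6852 °C.
Without dust: g' = 0.2021, ΔT' = 1.38/(1−0.2021) = 1.7295 °C.
Change = 1.7295 − 1.6852 = 0.04 °C.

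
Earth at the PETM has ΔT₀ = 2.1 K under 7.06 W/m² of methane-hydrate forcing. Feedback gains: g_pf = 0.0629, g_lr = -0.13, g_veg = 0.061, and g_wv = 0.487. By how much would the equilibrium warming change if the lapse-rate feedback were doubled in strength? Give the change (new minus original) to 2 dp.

Original: g = 0.4809, ΔT = 2.1/(1−0.4809) = 4.0455 K.
With doubled lapse-rate: g' = 0.3509, ΔT' = 2.1/(1−0.3509) = 3.2352 K.
Change = 3.2352 − 4.0455 = -0.81 K.

-0.81 K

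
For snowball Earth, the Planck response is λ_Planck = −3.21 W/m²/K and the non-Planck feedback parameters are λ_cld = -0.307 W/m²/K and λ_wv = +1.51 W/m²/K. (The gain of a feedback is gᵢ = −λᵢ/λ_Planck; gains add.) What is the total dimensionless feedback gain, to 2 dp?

0.37

Convert to gains: g_cld = -0.307/3.21 = -0.09564; g_wv = 1.51/3.21 = 0.4704.
Total gain g = 0.37476.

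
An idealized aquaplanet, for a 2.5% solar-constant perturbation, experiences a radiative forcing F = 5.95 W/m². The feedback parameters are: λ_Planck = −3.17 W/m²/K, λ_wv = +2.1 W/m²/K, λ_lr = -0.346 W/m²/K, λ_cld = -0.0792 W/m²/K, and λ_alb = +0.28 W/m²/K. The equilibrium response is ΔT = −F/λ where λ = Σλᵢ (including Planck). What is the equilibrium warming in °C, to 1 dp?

Net feedback parameter λ = (−3.17) + (+2.1) + (-0.346) + (-0.0792) + (+0.28) = -1.2152 W/m²/K.
ΔT = −F/λ = −5.95/(-1.2152) = 4.9 °C.

4.9 °C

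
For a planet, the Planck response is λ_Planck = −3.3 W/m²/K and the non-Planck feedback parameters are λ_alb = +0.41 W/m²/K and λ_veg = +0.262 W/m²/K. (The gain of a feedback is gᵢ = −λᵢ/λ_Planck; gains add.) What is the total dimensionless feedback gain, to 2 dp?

0.20

Convert to gains: g_alb = 0.41/3.3 = 0.1242; g_veg = 0.262/3.3 = 0.07939.
Total gain g = 0.20359.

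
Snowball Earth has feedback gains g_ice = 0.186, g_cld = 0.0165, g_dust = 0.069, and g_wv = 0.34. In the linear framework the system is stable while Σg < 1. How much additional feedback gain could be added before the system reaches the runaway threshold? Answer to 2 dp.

0.39

Current total gain = 0.186 + 0.0165 + 0.069 + 0.34 = 0.6115.
Margin to runaway = 1 − 0.6115 = 0.39.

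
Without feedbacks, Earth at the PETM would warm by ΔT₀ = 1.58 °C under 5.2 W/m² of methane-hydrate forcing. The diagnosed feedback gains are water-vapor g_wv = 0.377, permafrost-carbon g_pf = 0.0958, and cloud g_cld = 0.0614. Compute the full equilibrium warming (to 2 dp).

Total gain g = 0.377 + 0.0958 + 0.0614 = 0.5342.
Amplification A = 1/(1 − 0.5342) = 2.147.
ΔT = 1.58 × 2.147 = 3.39 °C.

3.39 °C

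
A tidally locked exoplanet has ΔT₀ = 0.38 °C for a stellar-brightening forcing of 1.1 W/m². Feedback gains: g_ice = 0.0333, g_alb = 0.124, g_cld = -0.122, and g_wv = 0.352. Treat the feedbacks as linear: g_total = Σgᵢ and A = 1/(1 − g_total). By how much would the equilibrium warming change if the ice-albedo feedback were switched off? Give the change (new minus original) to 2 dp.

Original: g = 0.3873, ΔT = 0.38/(1−0.3873) = 0.6202 °C.
Without ice-albedo: g' = 0.354, ΔT' = 0.38/(1−0.354) = 0.5882 °C.
Change = 0.5882 − 0.6202 = -0.03 °C.

-0.03 °C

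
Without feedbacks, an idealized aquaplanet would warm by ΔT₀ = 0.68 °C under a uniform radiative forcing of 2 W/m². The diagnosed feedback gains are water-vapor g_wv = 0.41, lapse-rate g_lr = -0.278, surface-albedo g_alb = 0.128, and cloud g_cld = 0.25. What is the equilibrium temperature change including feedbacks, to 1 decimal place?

1.4 °C

Total gain g = 0.41 − 0.278 + 0.128 + 0.25 = 0.51.
Amplification A = 1/(1 − 0.51) = 2.041.
ΔT = 0.68 × 2.041 = 1.4 °C.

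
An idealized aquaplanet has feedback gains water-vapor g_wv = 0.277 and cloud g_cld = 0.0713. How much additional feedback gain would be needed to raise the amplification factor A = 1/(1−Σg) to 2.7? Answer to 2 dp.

0.28

Current total gain = 0.3483.
Target gain for A = 2.7: g* = 1 − 1/2.7 = 0.6296.
Additional gain needed = 0.6296 − 0.3483 = 0.28.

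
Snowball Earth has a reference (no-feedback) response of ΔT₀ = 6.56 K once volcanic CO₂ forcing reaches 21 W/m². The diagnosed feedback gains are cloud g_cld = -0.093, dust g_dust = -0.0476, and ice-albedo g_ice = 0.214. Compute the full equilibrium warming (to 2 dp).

7.08 K

Total gain g = -0.093 − 0.0476 + 0.214 = 0.0734.
Amplification A = 1/(1 − 0.0734) = 1.079.
ΔT = 6.56 × 1.079 = 7.08 K.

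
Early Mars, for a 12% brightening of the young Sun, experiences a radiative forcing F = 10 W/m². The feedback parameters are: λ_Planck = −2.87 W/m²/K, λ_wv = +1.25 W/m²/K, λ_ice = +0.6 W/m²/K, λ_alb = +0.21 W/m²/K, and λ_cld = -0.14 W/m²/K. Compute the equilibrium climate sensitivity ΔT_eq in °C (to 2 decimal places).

Net feedback parameter λ = (−2.87) + (+1.25) + (+0.6) + (+0.21) + (-0.14) = -0.95 W/m²/K.
ΔT = −F/λ = −10/(-0.95) = 10.53 °C.

10.53 °C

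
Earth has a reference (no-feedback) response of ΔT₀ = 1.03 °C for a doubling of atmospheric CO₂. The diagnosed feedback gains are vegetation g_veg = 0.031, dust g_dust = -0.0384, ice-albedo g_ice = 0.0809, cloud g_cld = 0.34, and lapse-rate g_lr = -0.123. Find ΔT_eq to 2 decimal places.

1.45 °C

Total gain g = 0.031 − 0.0384 + 0.0809 + 0.34 − 0.123 = 0.2905.
Amplification A = 1/(1 − 0.2905) = 1.409.
ΔT = 1.03 × 1.409 = 1.45 °C.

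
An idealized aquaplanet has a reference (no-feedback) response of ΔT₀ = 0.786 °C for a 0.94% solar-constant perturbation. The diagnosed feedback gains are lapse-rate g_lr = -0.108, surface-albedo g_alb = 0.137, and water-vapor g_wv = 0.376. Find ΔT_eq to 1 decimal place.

Total gain g = -0.108 + 0.137 + 0.376 = 0.405.
Amplification A = 1/(1 − 0.405) = 1.681.
ΔT = 0.786 × 1.681 = 1.3 °C.

1.3 °C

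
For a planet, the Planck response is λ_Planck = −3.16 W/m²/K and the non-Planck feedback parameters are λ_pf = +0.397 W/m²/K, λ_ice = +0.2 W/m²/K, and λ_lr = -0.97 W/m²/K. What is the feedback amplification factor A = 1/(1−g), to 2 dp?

Convert to gains: g_pf = 0.397/3.16 = 0.1256; g_ice = 0.2/3.16 = 0.06329; g_lr = -0.97/3.16 = -0.307.
Total gain g = -0.11811.
A = 1/(1 + 0.11811) = 0.89.

0.89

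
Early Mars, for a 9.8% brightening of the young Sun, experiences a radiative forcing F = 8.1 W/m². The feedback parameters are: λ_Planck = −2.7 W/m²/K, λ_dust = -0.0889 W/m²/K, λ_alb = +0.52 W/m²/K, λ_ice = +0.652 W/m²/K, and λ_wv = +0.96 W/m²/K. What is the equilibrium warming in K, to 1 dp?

Net feedback parameter λ = (−2.7) + (-0.0889) + (+0.52) + (+0.652) + (+0.96) = -0.6569 W/m²/K.
ΔT = −F/λ = −8.1/(-0.6569) = 12.3 K.

12.3 K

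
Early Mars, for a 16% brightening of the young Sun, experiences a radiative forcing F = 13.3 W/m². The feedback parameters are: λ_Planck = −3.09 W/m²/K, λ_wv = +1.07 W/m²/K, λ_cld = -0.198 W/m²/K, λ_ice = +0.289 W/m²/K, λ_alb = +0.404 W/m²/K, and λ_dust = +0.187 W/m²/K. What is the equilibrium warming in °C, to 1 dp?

Net feedback parameter λ = (−3.09) + (+1.07) + (-0.198) + (+0.289) + (+0.404) + (+0.187) = -1.338 W/m²/K.
ΔT = −F/λ = −13.3/(-1.338) = 9.9 °C.

9.9 °C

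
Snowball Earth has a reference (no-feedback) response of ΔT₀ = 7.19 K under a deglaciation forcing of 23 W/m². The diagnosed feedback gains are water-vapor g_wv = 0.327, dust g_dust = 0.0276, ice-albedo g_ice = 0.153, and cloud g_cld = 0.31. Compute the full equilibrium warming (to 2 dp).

Total gain g = 0.327 + 0.0276 + 0.153 + 0.31 = 0.8176.
Amplification A = 1/(1 − 0.8176) = 5.482.
ΔT = 7.19 × 5.482 = 39.42 K.

39.42 K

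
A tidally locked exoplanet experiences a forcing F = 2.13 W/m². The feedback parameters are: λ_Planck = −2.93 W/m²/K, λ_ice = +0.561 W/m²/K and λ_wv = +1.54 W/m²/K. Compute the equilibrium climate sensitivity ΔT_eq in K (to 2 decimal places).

Net feedback parameter λ = (−2.93) + (+0.561) + (+1.54) = -0.829 W/m²/K.
ΔT = −F/λ = −2.13/(-0.829) = 2.57 K.

2.57 K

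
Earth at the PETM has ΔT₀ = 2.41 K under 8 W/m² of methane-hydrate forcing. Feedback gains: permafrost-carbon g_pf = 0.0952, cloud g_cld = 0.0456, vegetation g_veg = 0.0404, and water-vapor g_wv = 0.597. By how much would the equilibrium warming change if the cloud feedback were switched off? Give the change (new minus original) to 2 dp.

Original: g = 0.7782, ΔT = 2.41/(1−0.7782) = 10.8656 K.
Without cloud: g' = 0.7326, ΔT' = 2.41/(1−0.7326) = 9.0127 K.
Change = 9.0127 − 10.8656 = -1.85 K.

-1.85 K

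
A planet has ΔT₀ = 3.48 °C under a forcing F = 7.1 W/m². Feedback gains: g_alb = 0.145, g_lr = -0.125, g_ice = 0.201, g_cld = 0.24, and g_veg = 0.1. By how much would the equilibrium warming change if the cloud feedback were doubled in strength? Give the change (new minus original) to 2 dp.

Original: g = 0.561, ΔT = 3.48/(1−0.561) = 7.9271 °C.
With doubled cloud: g' = 0.801, ΔT' = 3.48/(1−0.801) = 17.4874 °C.
Change = 17.4874 − 7.9271 = 9.56 °C.

9.56 °C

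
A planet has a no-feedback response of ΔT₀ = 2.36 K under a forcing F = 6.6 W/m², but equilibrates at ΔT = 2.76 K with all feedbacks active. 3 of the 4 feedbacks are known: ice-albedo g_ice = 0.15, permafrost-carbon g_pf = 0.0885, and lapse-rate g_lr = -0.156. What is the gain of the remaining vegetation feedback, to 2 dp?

Amplification A = ΔT/ΔT₀ = 2.76/2.36 = 1.169.
Total gain g = 1 − 1/A = 1 − 1/1.169 = 0.1446.
Known gains sum to 0.15 + 0.0885 − 0.156 = 0.0825.
g_veg = 0.1446 − 0.0825 = 0.06.

0.06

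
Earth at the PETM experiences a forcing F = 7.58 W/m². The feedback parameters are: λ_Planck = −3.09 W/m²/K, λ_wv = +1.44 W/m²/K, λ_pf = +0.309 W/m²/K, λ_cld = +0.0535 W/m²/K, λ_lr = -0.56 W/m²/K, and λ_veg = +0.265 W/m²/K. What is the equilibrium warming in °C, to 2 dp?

4.79 °C

Net feedback parameter λ = (−3.09) + (+1.44) + (+0.309) + (+0.0535) + (-0.56) + (+0.265) = -1.5825 W/m²/K.
ΔT = −F/λ = −7.58/(-1.5825) = 4.79 °C.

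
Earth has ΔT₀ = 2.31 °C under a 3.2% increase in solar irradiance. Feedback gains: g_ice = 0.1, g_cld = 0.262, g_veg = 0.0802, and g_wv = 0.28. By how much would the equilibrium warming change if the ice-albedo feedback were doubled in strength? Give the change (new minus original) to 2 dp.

4.68 °C

Original: g = 0.7222, ΔT = 2.31/(1−0.7222) = 8.3153 °C.
With doubled ice-albedo: g' = 0.8222, ΔT' = 2.31/(1−0.8222) = 12.9921 °C.
Change = 12.9921 − 8.3153 = 4.68 °C.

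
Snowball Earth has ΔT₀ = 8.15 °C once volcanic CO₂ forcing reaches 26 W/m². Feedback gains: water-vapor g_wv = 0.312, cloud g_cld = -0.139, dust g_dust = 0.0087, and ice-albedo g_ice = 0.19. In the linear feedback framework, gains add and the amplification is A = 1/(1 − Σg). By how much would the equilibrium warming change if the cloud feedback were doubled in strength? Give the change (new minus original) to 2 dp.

-2.35 °C

Original: g = 0.3717, ΔT = 8.15/(1−0.3717) = 12.9715 °C.
With doubled cloud: g' = 0.2327, ΔT' = 8.15/(1−0.2327) = 10.6217 °C.
Change = 10.6217 − 12.9715 = -2.35 °C.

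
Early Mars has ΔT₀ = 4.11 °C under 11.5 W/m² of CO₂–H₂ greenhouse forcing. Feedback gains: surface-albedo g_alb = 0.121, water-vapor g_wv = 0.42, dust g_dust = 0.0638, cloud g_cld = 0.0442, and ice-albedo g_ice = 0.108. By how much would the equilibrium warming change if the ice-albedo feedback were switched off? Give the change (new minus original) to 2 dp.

Original: g = 0.757, ΔT = 4.11/(1−0.757) = 16.9136 °C.
Without ice-albedo: g' = 0.649, ΔT' = 4.11/(1−0.649) = 11.7094 °C.
Change = 11.7094 − 16.9136 = -5.20 °C.

-5.20 °C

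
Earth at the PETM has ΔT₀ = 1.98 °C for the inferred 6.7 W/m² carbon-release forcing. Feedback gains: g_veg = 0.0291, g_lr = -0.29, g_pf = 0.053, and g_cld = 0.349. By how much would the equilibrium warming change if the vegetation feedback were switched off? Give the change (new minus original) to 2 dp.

Original: g = 0.1411, ΔT = 1.98/(1−0.1411) = 2.3053 °C.
Without vegetation: g' = 0.112, ΔT' = 1.98/(1−0.112) = 2.2297 °C.
Change = 2.2297 − 2.3053 = -0.08 °C.

-0.08 °C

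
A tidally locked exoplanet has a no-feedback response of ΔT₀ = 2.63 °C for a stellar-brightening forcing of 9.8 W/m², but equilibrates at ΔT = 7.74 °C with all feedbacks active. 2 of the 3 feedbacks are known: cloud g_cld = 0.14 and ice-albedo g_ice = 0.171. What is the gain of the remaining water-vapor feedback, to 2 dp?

0.35

Amplification A = ΔT/ΔT₀ = 7.74/2.63 = 2.943.
Total gain g = 1 − 1/A = 1 − 1/2.943 = 0.6602.
Known gains sum to 0.14 + 0.171 = 0.311.
g_wv = 0.6602 − 0.311 = 0.35.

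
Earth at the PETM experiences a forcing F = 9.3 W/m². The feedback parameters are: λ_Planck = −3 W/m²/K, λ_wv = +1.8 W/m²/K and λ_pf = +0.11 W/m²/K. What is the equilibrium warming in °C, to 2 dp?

8.53 °C

Net feedback parameter λ = (−3) + (+1.8) + (+0.11) = -1.09 W/m²/K.
ΔT = −F/λ = −9.3/(-1.09) = 8.53 °C.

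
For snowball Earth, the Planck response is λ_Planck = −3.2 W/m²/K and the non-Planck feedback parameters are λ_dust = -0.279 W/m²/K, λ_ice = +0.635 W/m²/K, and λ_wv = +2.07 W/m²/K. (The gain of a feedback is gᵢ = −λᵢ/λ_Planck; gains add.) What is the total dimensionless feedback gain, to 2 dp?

Convert to gains: g_dust = -0.279/3.2 = -0.08719; g_ice = 0.635/3.2 = 0.1984; g_wv = 2.07/3.2 = 0.6469.
Total gain g = 0.75811.

0.76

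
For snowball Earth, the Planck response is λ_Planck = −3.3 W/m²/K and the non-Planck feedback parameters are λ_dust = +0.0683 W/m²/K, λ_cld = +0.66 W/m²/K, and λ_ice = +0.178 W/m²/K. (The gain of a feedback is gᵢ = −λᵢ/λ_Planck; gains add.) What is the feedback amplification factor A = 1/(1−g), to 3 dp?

1.379

Convert to gains: g_dust = 0.0683/3.3 = 0.0207; g_cld = 0.66/3.3 = 0.2; g_ice = 0.178/3.3 = 0.05394.
Total gain g = 0.27464.
A = 1/(1 − 0.27464) = 1.379.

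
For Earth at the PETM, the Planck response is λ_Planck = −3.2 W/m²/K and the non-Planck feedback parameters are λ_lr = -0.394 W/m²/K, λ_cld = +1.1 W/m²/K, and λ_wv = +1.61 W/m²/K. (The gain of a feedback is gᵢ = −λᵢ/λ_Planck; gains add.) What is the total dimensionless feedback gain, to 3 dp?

Convert to gains: g_lr = -0.394/3.2 = -0.1231; g_cld = 1.1/3.2 = 0.3438; g_wv = 1.61/3.2 = 0.5031.
Total gain g = 0.7238.

0.724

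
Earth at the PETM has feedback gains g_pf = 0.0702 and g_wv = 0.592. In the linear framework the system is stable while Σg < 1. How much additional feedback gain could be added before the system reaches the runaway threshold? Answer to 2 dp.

0.34

Current total gain = 0.0702 + 0.592 = 0.6622.
Margin to runaway = 1 − 0.6622 = 0.34.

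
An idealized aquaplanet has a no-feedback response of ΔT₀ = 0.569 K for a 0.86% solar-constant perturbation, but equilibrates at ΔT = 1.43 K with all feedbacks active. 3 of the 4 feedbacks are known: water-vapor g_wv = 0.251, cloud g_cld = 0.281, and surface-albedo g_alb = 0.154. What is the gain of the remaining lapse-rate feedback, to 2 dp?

-0.08

Amplification A = ΔT/ΔT₀ = 1.43/0.569 = 2.513.
Total gain g = 1 − 1/A = 1 − 1/2.513 = 0.6021.
Known gains sum to 0.251 + 0.281 + 0.154 = 0.686.
g_lr = 0.6021 − 0.686 = -0.08.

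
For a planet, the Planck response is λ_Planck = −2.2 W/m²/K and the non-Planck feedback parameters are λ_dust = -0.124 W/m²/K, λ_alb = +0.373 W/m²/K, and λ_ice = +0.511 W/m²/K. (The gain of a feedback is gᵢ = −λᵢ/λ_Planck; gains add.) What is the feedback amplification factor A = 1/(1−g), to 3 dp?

Convert to gains: g_dust = -0.124/2.2 = -0.05636; g_alb = 0.373/2.2 = 0.1695; g_ice = 0.511/2.2 = 0.2323.
Total gain g = 0.34544.
A = 1/(1 − 0.34544) = 1.528.

1.528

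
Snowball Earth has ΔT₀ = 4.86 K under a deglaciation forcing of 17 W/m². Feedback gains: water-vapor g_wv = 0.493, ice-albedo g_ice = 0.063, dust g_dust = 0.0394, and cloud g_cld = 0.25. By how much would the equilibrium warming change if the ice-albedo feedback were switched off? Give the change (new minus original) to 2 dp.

-9.10 K

Original: g = 0.8454, ΔT = 4.86/(1−0.8454) = 31.4360 K.
Without ice-albedo: g' = 0.7824, ΔT' = 4.86/(1−0.7824) = 22.3346 K.
Change = 22.3346 − 31.4360 = -9.10 K.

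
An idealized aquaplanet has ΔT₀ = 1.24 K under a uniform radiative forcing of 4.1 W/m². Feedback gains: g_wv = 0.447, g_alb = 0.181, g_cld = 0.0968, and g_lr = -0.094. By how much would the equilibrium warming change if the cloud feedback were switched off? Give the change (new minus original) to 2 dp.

-0.70 K

Original: g = 0.6308, ΔT = 1.24/(1−0.6308) = 3.3586 K.
Without cloud: g' = 0.534, ΔT' = 1.24/(1−0.534) = 2.6609 K.
Change = 2.6609 − 3.3586 = -0.70 K.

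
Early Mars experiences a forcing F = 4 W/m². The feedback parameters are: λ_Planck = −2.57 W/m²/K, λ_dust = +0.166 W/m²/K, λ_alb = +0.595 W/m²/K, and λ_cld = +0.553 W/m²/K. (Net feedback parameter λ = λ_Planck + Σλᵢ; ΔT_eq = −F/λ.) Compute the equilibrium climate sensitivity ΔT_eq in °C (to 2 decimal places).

Net feedback parameter λ = (−2.57) + (+0.166) + (+0.595) + (+0.553) = -1.256 W/m²/K.
ΔT = −F/λ = −4/(-1.256) = 3.18 °C.

3.18 °C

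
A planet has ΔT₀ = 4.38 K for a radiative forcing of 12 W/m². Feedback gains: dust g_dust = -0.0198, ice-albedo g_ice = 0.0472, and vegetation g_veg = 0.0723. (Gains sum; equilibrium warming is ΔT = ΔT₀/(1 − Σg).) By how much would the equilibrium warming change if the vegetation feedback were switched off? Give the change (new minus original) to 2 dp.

-0.36 K

Original: g = 0.0997, ΔT = 4.38/(1−0.0997) = 4.8650 K.
Without vegetation: g' = 0.0274, ΔT' = 4.38/(1−0.0274) = 4.5034 K.
Change = 4.5034 − 4.8650 = -0.36 K.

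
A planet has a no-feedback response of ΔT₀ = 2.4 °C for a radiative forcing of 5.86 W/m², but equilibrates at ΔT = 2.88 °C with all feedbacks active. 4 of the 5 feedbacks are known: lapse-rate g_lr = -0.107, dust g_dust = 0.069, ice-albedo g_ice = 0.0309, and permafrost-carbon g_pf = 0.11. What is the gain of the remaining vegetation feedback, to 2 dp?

0.06

Amplification A = ΔT/ΔT₀ = 2.88/2.4 = 1.2.
Total gain g = 1 − 1/A = 1 − 1/1.2 = 0.1667.
Known gains sum to -0.107 + 0.069 + 0.0309 + 0.11 = 0.1029.
g_veg = 0.1667 − 0.1029 = 0.06.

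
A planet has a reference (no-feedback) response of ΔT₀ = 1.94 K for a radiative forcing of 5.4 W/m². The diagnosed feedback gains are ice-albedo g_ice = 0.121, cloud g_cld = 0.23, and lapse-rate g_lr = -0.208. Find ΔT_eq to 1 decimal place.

Total gain g = 0.121 + 0.23 − 0.208 = 0.143.
Amplification A = 1/(1 − 0.143) = 1.167.
ΔT = 1.94 × 1.167 = 2.3 K.

2.3 K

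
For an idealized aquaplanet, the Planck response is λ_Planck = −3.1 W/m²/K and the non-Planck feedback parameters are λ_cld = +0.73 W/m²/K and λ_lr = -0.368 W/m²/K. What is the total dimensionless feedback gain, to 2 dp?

Convert to gains: g_cld = 0.73/3.1 = 0.2355; g_lr = -0.368/3.1 = -0.1187.
Total gain g = 0.1168.

0.12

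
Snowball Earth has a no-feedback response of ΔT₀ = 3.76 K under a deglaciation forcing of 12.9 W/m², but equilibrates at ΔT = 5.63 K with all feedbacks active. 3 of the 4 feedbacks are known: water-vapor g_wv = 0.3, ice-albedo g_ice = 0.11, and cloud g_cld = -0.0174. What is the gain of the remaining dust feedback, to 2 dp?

Amplification A = ΔT/ΔT₀ = 5.63/3.76 = 1.497.
Total gain g = 1 − 1/A = 1 − 1/1.497 = 0.332.
Known gains sum to 0.3 + 0.11 − 0.0174 = 0.3926.
g_dust = 0.332 − 0.3926 = -0.06.

-0.06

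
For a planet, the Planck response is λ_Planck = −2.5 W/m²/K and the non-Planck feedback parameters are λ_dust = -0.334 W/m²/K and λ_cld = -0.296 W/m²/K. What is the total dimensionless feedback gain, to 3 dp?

-0.252

Convert to gains: g_dust = -0.334/2.5 = -0.1336; g_cld = -0.296/2.5 = -0.1184.
Total gain g = -0.252.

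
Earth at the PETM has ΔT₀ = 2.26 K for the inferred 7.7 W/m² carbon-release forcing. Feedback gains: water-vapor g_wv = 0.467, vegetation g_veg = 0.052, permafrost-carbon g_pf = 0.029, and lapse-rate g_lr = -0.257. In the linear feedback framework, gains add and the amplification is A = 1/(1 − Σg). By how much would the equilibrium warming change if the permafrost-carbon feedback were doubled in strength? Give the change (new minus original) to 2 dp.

0.14 K

Original: g = 0.291, ΔT = 2.26/(1−0.291) = 3.1876 K.
With doubled permafrost-carbon: g' = 0.32, ΔT' = 2.26/(1−0.32) = 3.3235 K.
Change = 3.3235 − 3.1876 = 0.14 K.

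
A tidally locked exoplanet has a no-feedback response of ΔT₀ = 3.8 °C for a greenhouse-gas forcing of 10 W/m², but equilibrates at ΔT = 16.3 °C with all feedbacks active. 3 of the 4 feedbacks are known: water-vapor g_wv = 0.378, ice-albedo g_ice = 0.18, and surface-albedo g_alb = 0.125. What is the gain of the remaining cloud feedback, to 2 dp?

Amplification A = ΔT/ΔT₀ = 16.3/3.8 = 4.289.
Total gain g = 1 − 1/A = 1 − 1/4.289 = 0.7668.
Known gains sum to 0.378 + 0.18 + 0.125 = 0.683.
g_cld = 0.7668 − 0.683 = 0.08.

0.08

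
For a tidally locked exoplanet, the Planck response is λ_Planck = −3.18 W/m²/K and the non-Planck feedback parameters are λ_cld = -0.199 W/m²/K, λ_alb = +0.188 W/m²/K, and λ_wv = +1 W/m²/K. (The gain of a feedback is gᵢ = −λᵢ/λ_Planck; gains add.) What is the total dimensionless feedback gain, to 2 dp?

0.31

Convert to gains: g_cld = -0.199/3.18 = -0.06258; g_alb = 0.188/3.18 = 0.05912; g_wv = 1/3.18 = 0.3145.
Total gain g = 0.31104.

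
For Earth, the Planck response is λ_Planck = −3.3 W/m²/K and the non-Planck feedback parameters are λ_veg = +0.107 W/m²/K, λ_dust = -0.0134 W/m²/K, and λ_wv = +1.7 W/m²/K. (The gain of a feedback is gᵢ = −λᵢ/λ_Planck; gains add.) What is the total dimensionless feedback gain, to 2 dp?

0.54

Convert to gains: g_veg = 0.107/3.3 = 0.03242; g_dust = -0.0134/3.3 = -0.004061; g_wv = 1.7/3.3 = 0.5152.
Total gain g = 0.543559.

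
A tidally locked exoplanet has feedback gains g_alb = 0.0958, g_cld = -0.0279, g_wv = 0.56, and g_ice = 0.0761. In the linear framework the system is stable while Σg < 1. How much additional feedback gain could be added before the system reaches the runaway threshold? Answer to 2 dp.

Current total gain = 0.0958 − 0.0279 + 0.56 + 0.0761 = 0.704.
Margin to runaway = 1 − 0.704 = 0.30.

0.30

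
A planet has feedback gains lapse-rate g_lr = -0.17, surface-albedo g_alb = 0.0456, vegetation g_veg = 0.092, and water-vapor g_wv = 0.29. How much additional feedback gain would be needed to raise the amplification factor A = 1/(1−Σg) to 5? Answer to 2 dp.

0.54

Current total gain = 0.2576.
Target gain for A = 5: g* = 1 − 1/5 = 0.8.
Additional gain needed = 0.8 − 0.2576 = 0.54.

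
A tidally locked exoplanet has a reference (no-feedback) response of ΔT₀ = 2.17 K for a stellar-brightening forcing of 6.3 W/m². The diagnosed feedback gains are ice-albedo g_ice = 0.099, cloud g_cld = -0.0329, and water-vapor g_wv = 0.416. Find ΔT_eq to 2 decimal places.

4.19 K

Total gain g = 0.099 − 0.0329 + 0.416 = 0.4821.
Amplification A = 1/(1 − 0.4821) = 1.931.
ΔT = 2.17 × 1.931 = 4.19 K.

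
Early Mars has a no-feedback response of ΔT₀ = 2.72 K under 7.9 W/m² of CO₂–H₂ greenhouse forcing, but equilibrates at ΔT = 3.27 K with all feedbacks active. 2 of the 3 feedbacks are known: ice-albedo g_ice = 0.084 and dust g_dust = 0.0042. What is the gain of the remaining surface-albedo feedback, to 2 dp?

0.08

Amplification A = ΔT/ΔT₀ = 3.27/2.72 = 1.202.
Total gain g = 1 − 1/A = 1 − 1/1.202 = 0.1681.
Known gains sum to 0.084 + 0.0042 = 0.0882.
g_alb = 0.1681 − 0.0882 = 0.08.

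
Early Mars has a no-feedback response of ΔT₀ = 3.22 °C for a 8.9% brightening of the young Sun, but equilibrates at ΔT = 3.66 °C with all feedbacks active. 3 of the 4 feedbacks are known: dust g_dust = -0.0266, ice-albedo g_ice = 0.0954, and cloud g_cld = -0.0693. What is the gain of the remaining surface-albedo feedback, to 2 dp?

0.12

Amplification A = ΔT/ΔT₀ = 3.66/3.22 = 1.137.
Total gain g = 1 − 1/A = 1 − 1/1.137 = 0.1205.
Known gains sum to -0.0266 + 0.0954 − 0.0693 = -0.0005.
g_alb = 0.1205 + 0.0005 = 0.12.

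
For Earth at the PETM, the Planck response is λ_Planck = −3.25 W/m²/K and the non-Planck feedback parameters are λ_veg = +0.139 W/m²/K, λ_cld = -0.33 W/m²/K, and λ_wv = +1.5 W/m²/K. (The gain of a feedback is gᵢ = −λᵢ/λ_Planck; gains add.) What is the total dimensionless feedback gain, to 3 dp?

Convert to gains: g_veg = 0.139/3.25 = 0.04277; g_cld = -0.33/3.25 = -0.1015; g_wv = 1.5/3.25 = 0.4615.
Total gain g = 0.40277.

0.403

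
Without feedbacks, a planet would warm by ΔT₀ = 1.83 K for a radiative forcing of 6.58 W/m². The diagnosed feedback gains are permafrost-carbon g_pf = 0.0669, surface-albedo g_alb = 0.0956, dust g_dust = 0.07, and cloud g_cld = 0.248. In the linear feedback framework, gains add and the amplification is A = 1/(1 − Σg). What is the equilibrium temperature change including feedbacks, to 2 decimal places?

Total gain g = 0.0669 + 0.0956 + 0.07 + 0.248 = 0.4805.
Amplification A = 1/(1 − 0.4805) = 1.925.
ΔT = 1.83 × 1.925 = 3.52 K.

3.52 K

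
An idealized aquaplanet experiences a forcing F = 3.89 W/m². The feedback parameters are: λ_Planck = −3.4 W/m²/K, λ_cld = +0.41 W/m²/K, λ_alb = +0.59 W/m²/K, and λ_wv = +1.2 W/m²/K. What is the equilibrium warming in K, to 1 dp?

Net feedback parameter λ = (−3.4) + (+0.41) + (+0.59) + (+1.2) = -1.2 W/m²/K.
ΔT = −F/λ = −3.89/(-1.2) = 3.2 K.

3.2 K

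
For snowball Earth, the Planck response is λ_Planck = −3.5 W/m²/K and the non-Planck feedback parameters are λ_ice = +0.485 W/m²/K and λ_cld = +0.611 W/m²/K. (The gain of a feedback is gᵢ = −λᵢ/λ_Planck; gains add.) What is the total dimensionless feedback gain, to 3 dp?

0.313

Convert to gains: g_ice = 0.485/3.5 = 0.1386; g_cld = 0.611/3.5 = 0.1746.
Total gain g = 0.3132.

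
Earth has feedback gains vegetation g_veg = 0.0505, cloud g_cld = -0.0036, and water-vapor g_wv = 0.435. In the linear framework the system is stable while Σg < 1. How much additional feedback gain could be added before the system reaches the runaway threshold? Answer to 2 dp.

0.52

Current total gain = 0.0505 − 0.0036 + 0.435 = 0.4819.
Margin to runaway = 1 − 0.4819 = 0.52.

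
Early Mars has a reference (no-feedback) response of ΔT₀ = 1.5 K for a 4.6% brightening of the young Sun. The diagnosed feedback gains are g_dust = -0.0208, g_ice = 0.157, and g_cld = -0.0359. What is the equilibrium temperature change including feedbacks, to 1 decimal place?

Total gain g = -0.0208 + 0.157 − 0.0359 = 0.1003.
Amplification A = 1/(1 − 0.1003) = 1.111.
ΔT = 1.5 × 1.111 = 1.7 K.

1.7 K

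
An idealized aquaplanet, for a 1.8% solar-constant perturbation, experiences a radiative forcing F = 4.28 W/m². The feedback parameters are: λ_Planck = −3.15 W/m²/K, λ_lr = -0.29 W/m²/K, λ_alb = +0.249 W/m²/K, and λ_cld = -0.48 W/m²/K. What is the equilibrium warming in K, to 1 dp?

1.2 K

Net feedback parameter λ = (−3.15) + (-0.29) + (+0.249) + (-0.48) = -3.671 W/m²/K.
ΔT = −F/λ = −4.28/(-3.671) = 1.2 K.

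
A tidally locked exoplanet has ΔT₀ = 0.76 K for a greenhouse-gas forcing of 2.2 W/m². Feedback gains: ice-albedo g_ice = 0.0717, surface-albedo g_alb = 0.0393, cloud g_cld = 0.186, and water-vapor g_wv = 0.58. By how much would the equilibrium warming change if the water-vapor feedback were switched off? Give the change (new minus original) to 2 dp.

Original: g = 0.877, ΔT = 0.76/(1−0.877) = 6.1789 K.
Without water-vapor: g' = 0.297, ΔT' = 0.76/(1−0.297) = 1.0811 K.
Change = 1.0811 − 6.1789 = -5.10 K.

-5.10 K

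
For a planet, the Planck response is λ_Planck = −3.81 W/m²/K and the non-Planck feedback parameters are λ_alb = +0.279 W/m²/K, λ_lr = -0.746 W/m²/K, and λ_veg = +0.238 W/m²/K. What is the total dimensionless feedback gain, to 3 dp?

-0.060

Convert to gains: g_alb = 0.279/3.81 = 0.07323; g_lr = -0.746/3.81 = -0.1958; g_veg = 0.238/3.81 = 0.06247.
Total gain g = -0.0601.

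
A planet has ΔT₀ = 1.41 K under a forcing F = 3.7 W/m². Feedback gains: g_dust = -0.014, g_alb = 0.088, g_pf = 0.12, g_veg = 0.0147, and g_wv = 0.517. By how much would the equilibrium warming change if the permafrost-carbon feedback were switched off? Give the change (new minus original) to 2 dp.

-1.56 K

Original: g = 0.7257, ΔT = 1.41/(1−0.7257) = 5.1404 K.
Without permafrost-carbon: g' = 0.6057, ΔT' = 1.41/(1−0.6057) = 3.5760 K.
Change = 3.5760 − 5.1404 = -1.56 K.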